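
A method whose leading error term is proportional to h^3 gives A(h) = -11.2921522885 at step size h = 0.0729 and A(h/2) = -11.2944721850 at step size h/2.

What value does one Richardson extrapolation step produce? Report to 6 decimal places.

-11.294804

The method has order 3: 2^3 = 8.
2^3 × A(h/2) = -90.3557774800; minus A(h) gives -79.0636251915.
Denominator 8 − 1 = 7.
(8 × (-11.2944721850) − (-11.2921522885))/(8 − 1) = -11.2948035988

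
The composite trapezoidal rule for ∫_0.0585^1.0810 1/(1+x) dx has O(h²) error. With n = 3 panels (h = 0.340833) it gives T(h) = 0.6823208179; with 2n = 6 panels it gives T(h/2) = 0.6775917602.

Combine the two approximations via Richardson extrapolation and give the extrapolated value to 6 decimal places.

r = 2, so 2^r = 4.
4 × 0.6775917602 = 2.7103670408; subtract 0.6823208179 → 2.0280462229
Divide by 2^2 − 1 = 3.
Result: 0.6760154076
Correction |R − A(h/2)| = 1.576e-03; gap |A(h/2) − A(h)| = 4.729e-03.

0.676015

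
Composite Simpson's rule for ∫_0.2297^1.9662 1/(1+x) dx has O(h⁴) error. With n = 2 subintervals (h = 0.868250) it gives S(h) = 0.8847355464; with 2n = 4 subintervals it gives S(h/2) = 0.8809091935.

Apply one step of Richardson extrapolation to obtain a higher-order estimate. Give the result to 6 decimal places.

Leading term ∝ h^4; use weight 16 = 2^4.
16*0.8809091935 = 14.0945470960; 14.0945470960 − 0.8847355464 = 13.2098115496
Denominator 16 − 1 = 15.
13.2098115496 ÷ 15 = 0.8806541033
Shift from A(h/2): −0.0002550902.

0.880654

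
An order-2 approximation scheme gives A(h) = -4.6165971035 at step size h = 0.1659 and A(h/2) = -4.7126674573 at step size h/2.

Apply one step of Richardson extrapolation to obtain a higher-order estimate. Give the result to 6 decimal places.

Method order is 2; weight 2^2 = 4.
Top: 4(-4.7126674573) − (-4.6165971035) = -14.2340727257
Extrapolated: (-14.2340727257) / 3 = -4.7446909086

-4.744691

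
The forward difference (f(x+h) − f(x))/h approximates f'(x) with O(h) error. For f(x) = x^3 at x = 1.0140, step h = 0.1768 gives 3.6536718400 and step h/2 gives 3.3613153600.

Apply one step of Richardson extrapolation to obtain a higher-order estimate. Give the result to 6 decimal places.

The method has order 1: 2^1 = 2.
2×3.3613153600 = 6.7226307200; subtract 3.6536718400 → 3.0689588800
R = 3.0689588800/1 = 3.0689588800

3.068959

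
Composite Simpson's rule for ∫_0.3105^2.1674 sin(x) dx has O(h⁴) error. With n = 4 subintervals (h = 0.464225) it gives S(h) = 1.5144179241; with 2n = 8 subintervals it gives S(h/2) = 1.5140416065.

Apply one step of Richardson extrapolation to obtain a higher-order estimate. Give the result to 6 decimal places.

1.514017

Error is O(h^4); halving h shrinks it by 2^4 = 16.
Top: 16(1.5140416065) − (1.5144179241) = 22.7102477799
(16 × 1.5140416065 − 1.5144179241)/(16 − 1) = 1.5140165187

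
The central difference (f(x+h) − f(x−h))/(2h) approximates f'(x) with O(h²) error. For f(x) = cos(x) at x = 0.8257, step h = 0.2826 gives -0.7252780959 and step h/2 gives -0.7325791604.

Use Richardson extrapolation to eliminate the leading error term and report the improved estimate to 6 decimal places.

-0.735013

r = 2: numerator weight 4, denominator 3.
4·(-0.7325791604) = -2.9303166416; (-2.9303166416) − (-0.7252780959) = -2.2050385457
Divide by 2^2 − 1 = 3.
(4·(-0.7325791604) − (-0.7252780959))/(4 − 1) = -0.7350128486
Shift from A(h/2): −0.0024336882.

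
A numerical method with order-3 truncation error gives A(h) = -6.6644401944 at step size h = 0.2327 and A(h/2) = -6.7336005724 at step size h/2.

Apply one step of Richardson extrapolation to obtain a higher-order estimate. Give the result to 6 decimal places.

-6.743481

Method order is 3; weight 2^3 = 8.
2^3*A(h/2) = -53.8688045792; minus A(h) gives -47.2043643848.
(-47.2043643848) ÷ 7 = -6.7434806264
Correction |R − A(h/2)| = 9.880e-03; gap |A(h/2) − A(h)| = 6.916e-02.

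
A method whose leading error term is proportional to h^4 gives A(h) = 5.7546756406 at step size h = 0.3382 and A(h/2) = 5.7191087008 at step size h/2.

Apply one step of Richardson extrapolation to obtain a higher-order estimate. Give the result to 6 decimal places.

5.716738

r = 4: numerator weight 16, denominator 15.
16 × 5.7191087008 − 5.7546756406 = 85.7510635722
Denominator 16 − 1 = 15.
Result: 5.7167375715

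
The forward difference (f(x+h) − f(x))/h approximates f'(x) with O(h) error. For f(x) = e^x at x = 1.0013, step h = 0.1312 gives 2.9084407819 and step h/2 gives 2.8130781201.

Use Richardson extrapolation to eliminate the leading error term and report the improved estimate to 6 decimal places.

2.717715

r = 1: numerator weight 2, denominator 1.
Top: 2(2.8130781201) − (2.9084407819) = 2.7177154583
(2·2.8130781201 − 2.9084407819)/(2 − 1) = 2.7177154583
Correction |R − A(h/2)| = 9.536e-02; gap |A(h/2) − A(h)| = 9.536e-02.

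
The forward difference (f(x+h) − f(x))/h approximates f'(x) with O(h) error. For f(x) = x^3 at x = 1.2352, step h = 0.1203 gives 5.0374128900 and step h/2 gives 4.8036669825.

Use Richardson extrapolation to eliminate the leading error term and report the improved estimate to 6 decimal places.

4.569921

With r = 1 the leading error scales as h^1, so the weight is 2^1 = 2.
2 × 4.8036669825 − 5.0374128900 = 4.5699210750
4.5699210750 ÷ 1 = 4.5699210750
Shift from A(h/2): −0.2337459075.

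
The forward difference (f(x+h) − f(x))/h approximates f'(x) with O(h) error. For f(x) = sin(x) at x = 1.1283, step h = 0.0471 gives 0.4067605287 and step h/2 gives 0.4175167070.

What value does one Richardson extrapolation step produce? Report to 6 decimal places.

The method has order 1: 2^1 = 2.
2×0.4175167070 = 0.8350334140; 0.8350334140 − 0.4067605287 = 0.4282728853
R = 0.4282728853/1 = 0.4282728853

0.428273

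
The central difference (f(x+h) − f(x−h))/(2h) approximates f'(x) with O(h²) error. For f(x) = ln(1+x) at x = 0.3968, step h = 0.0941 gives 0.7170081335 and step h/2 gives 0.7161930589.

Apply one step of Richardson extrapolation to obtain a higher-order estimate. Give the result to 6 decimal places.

0.715921

Method order is 2; weight 2^2 = 4.
4*0.7161930589 − 0.7170081335 = 2.1477641021
2.1477641021 ÷ 3 = 0.7159213674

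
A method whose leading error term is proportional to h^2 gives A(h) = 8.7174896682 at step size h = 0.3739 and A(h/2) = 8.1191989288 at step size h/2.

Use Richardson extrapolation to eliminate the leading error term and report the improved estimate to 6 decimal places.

r = 2: numerator weight 4, denominator 3.
4×8.1191989288 = 32.4767957152; 32.4767957152 − 8.7174896682 = 23.7593060470
Divide by 2^2 − 1 = 3.
Extrapolated: 23.7593060470 / 3 = 7.9197686823

7.919769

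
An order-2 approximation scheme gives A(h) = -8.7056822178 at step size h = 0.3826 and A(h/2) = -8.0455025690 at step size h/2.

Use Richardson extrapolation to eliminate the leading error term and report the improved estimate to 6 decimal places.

-7.825443

The method has order 2: 2^2 = 4.
4*(-8.0455025690) − (-8.7056822178) = -23.4763280582
Divide by 2^2 − 1 = 3.
So the Richardson estimate is -7.8254426861.
Gap between inputs: 6.602e-01; correction applied: +0.2200598829.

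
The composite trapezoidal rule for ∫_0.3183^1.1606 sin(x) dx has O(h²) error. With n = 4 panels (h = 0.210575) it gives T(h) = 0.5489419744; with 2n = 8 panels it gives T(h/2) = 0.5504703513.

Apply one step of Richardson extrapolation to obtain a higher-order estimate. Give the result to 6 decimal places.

0.550980

Method order is 2; weight 2^2 = 4.
Numerator 4*A(h/2) − A(h) = 4*0.5504703513 − 0.5489419744 = 1.6529394308
1.6529394308 ÷ 3 = 0.5509798103
Shift from A(h/2): +0.0005094590.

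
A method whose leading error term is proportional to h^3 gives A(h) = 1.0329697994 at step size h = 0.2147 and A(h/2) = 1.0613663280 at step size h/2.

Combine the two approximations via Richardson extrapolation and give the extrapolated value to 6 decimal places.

With r = 3 the leading error scales as h^3, so the weight is 2^3 = 8.
A(h/2) − A(h) = 1.0613663280 − 1.0329697994 = 0.0283965286
Divide by 2^3 − 1 = 7: 0.0283965286/7 = 0.0040566469
R = 1.0613663280 + 0.0040566469 = 1.0654229749

1.065423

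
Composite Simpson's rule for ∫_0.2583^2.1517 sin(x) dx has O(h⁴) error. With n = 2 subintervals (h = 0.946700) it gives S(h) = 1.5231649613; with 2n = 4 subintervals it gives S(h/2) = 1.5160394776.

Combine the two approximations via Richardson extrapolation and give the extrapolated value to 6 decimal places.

1.515564

r = 4: numerator weight 16, denominator 15.
16 × 1.5160394776 = 24.2566316416; 24.2566316416 − 1.5231649613 = 22.7334666803
Divide by 2^4 − 1 = 15.
R = 22.7334666803/15 = 1.5155644454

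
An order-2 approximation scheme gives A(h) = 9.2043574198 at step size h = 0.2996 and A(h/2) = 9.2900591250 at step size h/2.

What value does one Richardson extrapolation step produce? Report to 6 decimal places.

9.318626

Leading term ∝ h^2; use weight 4 = 2^2.
Numerator 4×A(h/2) − A(h) = 4×9.2900591250 − 9.2043574198 = 27.9558790802
R = 27.9558790802/3 = 9.3186263601
Correction |R − A(h/2)| = 2.857e-02; gap |A(h/2) − A(h)| = 8.570e-02.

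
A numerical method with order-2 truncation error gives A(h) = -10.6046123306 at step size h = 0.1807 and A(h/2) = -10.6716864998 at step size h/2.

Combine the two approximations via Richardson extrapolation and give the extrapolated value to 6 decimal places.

r = 2, so 2^r = 4.
4*(-10.6716864998) − (-10.6046123306) = -32.0821336686
(4*(-10.6716864998) − (-10.6046123306))/(4 − 1) = -10.6940445562
Gap between inputs: 6.707e-02; correction applied: −0.0223580564.

-10.694045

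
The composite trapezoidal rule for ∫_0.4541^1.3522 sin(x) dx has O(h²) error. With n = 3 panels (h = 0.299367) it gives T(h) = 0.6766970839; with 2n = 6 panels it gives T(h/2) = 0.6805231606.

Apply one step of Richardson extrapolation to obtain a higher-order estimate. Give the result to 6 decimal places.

Error is O(h^2); halving h shrinks it by 2^2 = 4.
Top: 4(0.6805231606) − (0.6766970839) = 2.0453955585
(4*0.6805231606 − 0.6766970839)/(4 − 1) = 0.6817985195
Gap between inputs: 3.826e-03; correction applied: +0.0012753589.

0.681799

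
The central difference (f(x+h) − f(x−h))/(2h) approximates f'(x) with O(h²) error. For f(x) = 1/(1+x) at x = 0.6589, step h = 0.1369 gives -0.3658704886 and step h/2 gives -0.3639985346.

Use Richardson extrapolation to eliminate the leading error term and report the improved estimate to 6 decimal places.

-0.363375

r = 2, so 2^r = 4.
2^2×A(h/2) = -1.4559941384; minus A(h) gives -1.0901236498.
(-1.0901236498) ÷ 3 = -0.3633745499
Correction |R − A(h/2)| = 6.240e-04; gap |A(h/2) − A(h)| = 1.872e-03.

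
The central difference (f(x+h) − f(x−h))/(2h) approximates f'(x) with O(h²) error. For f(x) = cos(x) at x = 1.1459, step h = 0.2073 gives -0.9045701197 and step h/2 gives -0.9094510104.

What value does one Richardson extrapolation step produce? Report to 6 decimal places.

-0.911078

Order 2 gives 2^r = 4 and 2^r − 1 = 3.
4·(-0.9094510104) − (-0.9045701197) = -2.7332339219
Divide by 2^2 − 1 = 3.
Extrapolated: (-2.7332339219) / 3 = -0.9110779740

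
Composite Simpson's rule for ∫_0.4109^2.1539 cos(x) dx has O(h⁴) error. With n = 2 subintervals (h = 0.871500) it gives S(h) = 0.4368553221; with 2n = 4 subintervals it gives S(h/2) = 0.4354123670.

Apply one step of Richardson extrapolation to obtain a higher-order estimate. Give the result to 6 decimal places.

Error is O(h^4); halving h shrinks it by 2^4 = 16.
16·0.4354123670 = 6.9665978720; subtract 0.4368553221 → 6.5297425499
R = 6.5297425499/15 = 0.4353161700

0.435316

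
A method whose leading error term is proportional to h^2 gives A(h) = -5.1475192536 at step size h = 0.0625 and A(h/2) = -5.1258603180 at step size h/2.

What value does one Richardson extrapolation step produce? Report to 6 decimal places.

Method order is 2; weight 2^2 = 4.
Top: 4(-5.1258603180) − (-5.1475192536) = -15.3559220184
Divide by 2^2 − 1 = 3.
(4·(-5.1258603180) − (-5.1475192536))/(4 − 1) = -5.1186406728
Correction |R − A(h/2)| = 7.220e-03; gap |A(h/2) − A(h)| = 2.166e-02.

-5.118641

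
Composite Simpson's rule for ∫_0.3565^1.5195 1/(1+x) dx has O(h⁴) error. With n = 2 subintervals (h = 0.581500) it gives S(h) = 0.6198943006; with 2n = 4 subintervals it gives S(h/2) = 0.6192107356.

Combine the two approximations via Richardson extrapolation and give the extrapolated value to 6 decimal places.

0.619165

r = 4: numerator weight 16, denominator 15.
A(h/2) − A(h) = 0.6192107356 − 0.6198943006 = -0.0006835650
Correction (A(h/2) − A(h))/(16 − 1) = (-0.0006835650)/15 = -0.0000455710
R = A(h/2) + (A(h/2) − A(h))/15 = 0.6192107356 − 0.0000455710 = 0.6191651646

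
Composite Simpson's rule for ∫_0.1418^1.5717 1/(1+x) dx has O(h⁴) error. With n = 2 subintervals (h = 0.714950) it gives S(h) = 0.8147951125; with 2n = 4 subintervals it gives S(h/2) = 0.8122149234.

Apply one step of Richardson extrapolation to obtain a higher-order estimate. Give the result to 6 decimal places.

r = 4: numerator weight 16, denominator 15.
16×0.8122149234 = 12.9954387744; 12.9954387744 − 0.8147951125 = 12.1806436619
Divide by 2^4 − 1 = 15.
(16×0.8122149234 − 0.8147951125)/(16 − 1) = 0.8120429108

0.812043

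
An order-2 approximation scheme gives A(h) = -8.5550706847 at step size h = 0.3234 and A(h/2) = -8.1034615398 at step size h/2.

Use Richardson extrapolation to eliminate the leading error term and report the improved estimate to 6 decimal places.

Order 2 gives 2^r = 4 and 2^r − 1 = 3.
2^2*A(h/2) = -32.4138461592; minus A(h) gives -23.8587754745.
Divide by 2^2 − 1 = 3.
(-23.8587754745) ÷ 3 = -7.9529251582
Correction |R − A(h/2)| = 1.505e-01; gap |A(h/2) − A(h)| = 4.516e-01.

-7.952925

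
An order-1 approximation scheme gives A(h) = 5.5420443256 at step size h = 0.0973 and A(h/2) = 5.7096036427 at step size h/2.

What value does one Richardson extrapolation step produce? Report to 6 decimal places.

5.877163

Error is O(h^1); halving h shrinks it by 2^1 = 2.
Top: 2(5.7096036427) − (5.5420443256) = 5.8771629598
Extrapolated: 5.8771629598 / 1 = 5.8771629598
Correction |R − A(h/2)| = 1.676e-01; gap |A(h/2) − A(h)| = 1.676e-01.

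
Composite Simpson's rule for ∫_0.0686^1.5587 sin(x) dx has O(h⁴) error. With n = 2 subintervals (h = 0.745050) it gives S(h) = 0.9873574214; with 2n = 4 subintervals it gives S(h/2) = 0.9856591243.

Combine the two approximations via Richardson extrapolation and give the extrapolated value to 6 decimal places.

Method order is 4; weight 2^4 = 16.
Weighted: 15.7705459888 − 0.9873574214 = 14.7831885674
Divide by 2^4 − 1 = 15.
(16×0.9856591243 − 0.9873574214)/(16 − 1) = 0.9855459045
Correction |R − A(h/2)| = 1.132e-04; gap |A(h/2) − A(h)| = 1.698e-03.

0.985546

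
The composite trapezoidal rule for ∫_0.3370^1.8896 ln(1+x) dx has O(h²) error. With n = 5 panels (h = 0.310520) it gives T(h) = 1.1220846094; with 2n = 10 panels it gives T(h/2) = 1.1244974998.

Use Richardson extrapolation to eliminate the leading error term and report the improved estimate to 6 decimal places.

1.125302

Order 2 gives 2^r = 4 and 2^r − 1 = 3.
4·1.1244974998 = 4.4979899992; 4.4979899992 − 1.1220846094 = 3.3759053898
3.3759053898 ÷ 3 = 1.1253017966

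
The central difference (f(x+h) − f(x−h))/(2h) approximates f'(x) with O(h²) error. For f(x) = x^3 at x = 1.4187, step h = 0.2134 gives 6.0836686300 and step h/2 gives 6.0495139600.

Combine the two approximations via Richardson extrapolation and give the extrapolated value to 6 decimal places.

6.038129

With r = 2 the leading error scales as h^2, so the weight is 2^2 = 4.
2^2 × A(h/2) = 24.1980558400; minus A(h) gives 18.1143872100.
Extrapolated: 18.1143872100 / 3 = 6.0381290700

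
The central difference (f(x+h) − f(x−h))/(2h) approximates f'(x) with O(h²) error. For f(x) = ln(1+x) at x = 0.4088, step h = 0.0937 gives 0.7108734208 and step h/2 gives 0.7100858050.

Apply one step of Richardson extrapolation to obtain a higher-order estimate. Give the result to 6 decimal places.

0.709823

r = 2: numerator weight 4, denominator 3.
Numerator 4×A(h/2) − A(h) = 4×0.7100858050 − 0.7108734208 = 2.1294697992
(4×0.7100858050 − 0.7108734208)/(4 − 1) = 0.7098232664
Correction |R − A(h/2)| = 2.625e-04; gap |A(h/2) − A(h)| = 7.876e-04.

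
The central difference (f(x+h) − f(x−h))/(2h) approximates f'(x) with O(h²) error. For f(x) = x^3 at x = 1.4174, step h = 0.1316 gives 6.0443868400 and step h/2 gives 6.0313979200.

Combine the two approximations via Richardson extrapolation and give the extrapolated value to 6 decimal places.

Leading term ∝ h^2; use weight 4 = 2^2.
2^2*A(h/2) = 24.1255916800; minus A(h) gives 18.0812048400.
Divide by 2^2 − 1 = 3.
So the Richardson estimate is 6.0270682800.
Gap between inputs: 1.299e-02; correction applied: −0.0043296400.

6.027068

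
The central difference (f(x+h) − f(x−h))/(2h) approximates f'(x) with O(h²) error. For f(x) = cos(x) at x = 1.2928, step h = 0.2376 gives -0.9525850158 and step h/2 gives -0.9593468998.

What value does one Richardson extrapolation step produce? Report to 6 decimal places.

-0.961601

Leading term ∝ h^2; use weight 4 = 2^2.
2^2·A(h/2) = -3.8373875992; minus A(h) gives -2.8848025834.
Divide by 2^2 − 1 = 3.
(4·(-0.9593468998) − (-0.9525850158))/(4 − 1) = -0.9616008611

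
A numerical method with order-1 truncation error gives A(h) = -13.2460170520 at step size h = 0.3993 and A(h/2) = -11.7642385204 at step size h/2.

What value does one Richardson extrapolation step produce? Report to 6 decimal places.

-10.282460

r = 1, so 2^r = 2.
Weighted: (-23.5284770408) − (-13.2460170520) = -10.2824599888
Divide by 2^1 − 1 = 1.
(-10.2824599888) ÷ 1 = -10.2824599888
Gap between inputs: 1.482e+00; correction applied: +1.4817785316.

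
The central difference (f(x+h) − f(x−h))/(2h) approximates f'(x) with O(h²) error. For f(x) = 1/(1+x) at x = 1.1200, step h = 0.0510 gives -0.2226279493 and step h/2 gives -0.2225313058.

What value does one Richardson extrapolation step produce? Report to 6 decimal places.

The method has order 2: 2^2 = 4.
Top: 4(-0.2225313058) − (-0.2226279493) = -0.6674972739
(-0.6674972739) ÷ 3 = -0.2224990913

-0.222499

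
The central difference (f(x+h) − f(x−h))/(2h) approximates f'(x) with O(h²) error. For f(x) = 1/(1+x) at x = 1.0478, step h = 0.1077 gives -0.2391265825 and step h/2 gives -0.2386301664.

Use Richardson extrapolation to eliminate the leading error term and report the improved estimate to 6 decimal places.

-0.238465

r = 2, so 2^r = 4.
Numerator 4*A(h/2) − A(h) = 4*(-0.2386301664) − (-0.2391265825) = -0.7153940831
(-0.7153940831) ÷ 3 = -0.2384646944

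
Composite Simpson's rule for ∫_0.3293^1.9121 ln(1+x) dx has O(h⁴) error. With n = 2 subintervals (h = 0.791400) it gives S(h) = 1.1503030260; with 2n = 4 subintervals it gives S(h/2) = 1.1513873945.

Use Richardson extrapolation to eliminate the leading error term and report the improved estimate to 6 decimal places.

1.151460

r = 4, so 2^r = 16.
16 × 1.1513873945 − 1.1503030260 = 17.2718952860
Divide by 2^4 − 1 = 15.
Extrapolated: 17.2718952860 / 15 = 1.1514596857
Gap between inputs: 1.084e-03; correction applied: +0.0000722912.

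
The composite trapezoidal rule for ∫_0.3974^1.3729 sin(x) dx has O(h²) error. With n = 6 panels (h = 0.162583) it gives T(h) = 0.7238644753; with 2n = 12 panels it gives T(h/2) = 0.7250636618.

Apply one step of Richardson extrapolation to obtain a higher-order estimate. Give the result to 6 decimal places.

With r = 2 the leading error scales as h^2, so the weight is 2^2 = 4.
Weighted: 2.9002546472 − 0.7238644753 = 2.1763901719
Denominator 4 − 1 = 3.
So the Richardson estimate is 0.7254633906.

0.725463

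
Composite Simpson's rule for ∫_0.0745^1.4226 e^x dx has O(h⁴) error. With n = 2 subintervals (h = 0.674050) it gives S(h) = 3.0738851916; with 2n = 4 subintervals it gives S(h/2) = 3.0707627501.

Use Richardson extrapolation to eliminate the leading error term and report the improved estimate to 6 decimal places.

3.070555

Order 4 gives 2^r = 16 and 2^r − 1 = 15.
Top: 16(3.0707627501) − (3.0738851916) = 46.0583188100
(16*3.0707627501 − 3.0738851916)/(16 − 1) = 3.0705545873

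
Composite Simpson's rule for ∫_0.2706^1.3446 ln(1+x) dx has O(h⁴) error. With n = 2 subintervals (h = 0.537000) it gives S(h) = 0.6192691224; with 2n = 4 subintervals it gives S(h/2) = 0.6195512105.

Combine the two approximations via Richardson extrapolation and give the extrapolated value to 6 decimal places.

r = 4, so 2^r = 16.
16*0.6195512105 − 0.6192691224 = 9.2935502456
Divide by 2^4 − 1 = 15.
(16*0.6195512105 − 0.6192691224)/(16 − 1) = 0.6195700164

0.619570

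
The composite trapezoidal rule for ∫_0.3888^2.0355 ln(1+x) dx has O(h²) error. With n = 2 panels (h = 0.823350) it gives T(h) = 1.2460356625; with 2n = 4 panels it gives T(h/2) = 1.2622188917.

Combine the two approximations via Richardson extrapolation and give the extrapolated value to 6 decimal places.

1.267613

Error is O(h^2); halving h shrinks it by 2^2 = 4.
2^2*A(h/2) = 5.0488755668; minus A(h) gives 3.8028399043.
Extrapolated: 3.8028399043 / 3 = 1.2676133014
Correction |R − A(h/2)| = 5.394e-03; gap |A(h/2) − A(h)| = 1.618e-02.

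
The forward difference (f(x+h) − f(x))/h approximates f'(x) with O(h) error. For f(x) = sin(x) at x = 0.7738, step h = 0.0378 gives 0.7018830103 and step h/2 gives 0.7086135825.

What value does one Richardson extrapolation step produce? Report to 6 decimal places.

With r = 1 the leading error scales as h^1, so the weight is 2^1 = 2.
2×0.7086135825 = 1.4172271650; subtract 0.7018830103 → 0.7153441547
(2×0.7086135825 − 0.7018830103)/(2 − 1) = 0.7153441547

0.715344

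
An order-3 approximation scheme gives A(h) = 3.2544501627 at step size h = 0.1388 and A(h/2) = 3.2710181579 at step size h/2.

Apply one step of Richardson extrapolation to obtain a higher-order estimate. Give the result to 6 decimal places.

The method has order 3: 2^3 = 8.
2^3 × A(h/2) = 26.1681452632; minus A(h) gives 22.9136951005.
R = 22.9136951005/7 = 3.2733850144

3.273385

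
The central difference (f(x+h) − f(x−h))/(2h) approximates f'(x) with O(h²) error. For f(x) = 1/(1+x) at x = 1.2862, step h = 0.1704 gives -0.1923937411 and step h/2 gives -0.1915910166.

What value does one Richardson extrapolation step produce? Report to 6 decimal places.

r = 2, so 2^r = 4.
Numerator 4 × A(h/2) − A(h) = 4 × (-0.1915910166) − (-0.1923937411) = -0.5739703253
Extrapolated: (-0.5739703253) / 3 = -0.1913234418
Correction |R − A(h/2)| = 2.676e-04; gap |A(h/2) − A(h)| = 8.027e-04.

-0.191323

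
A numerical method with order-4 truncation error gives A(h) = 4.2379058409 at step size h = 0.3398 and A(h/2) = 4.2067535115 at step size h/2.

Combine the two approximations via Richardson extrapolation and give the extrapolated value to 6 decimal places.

Method order is 4; weight 2^4 = 16.
2^4×A(h/2) = 67.3080561840; minus A(h) gives 63.0701503431.
Divide by 2^4 − 1 = 15.
63.0701503431 ÷ 15 = 4.2046766895
Gap between inputs: 3.115e-02; correction applied: −0.0020768220.

4.204677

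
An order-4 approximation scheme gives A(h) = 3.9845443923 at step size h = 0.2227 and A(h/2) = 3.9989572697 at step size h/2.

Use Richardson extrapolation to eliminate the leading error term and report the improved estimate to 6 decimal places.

3.999918

r = 4: numerator weight 16, denominator 15.
16×3.9989572697 = 63.9833163152; 63.9833163152 − 3.9845443923 = 59.9987719229
Divide by 2^4 − 1 = 15.
R = 59.9987719229/15 = 3.9999181282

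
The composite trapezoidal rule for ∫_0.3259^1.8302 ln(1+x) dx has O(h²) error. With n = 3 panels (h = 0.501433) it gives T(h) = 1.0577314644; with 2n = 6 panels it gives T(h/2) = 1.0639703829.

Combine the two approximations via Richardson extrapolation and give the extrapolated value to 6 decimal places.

1.066050

Error is O(h^2); halving h shrinks it by 2^2 = 4.
4·1.0639703829 = 4.2558815316; subtract 1.0577314644 → 3.1981500672
Extrapolated: 3.1981500672 / 3 = 1.0660500224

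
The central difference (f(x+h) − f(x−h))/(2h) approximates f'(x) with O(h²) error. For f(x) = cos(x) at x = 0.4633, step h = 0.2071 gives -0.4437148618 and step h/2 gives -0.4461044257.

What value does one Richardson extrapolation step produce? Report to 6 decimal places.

-0.446901

With r = 2 the leading error scales as h^2, so the weight is 2^2 = 4.
Top: 4(-0.4461044257) − (-0.4437148618) = -1.3407028410
Denominator 4 − 1 = 3.
Extrapolated: (-1.3407028410) / 3 = -0.4469009470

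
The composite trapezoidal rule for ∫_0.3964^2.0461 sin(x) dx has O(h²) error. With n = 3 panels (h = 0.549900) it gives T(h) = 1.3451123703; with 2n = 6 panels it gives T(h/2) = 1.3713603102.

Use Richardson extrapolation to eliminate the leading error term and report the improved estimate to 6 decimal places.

1.380110

r = 2: numerator weight 4, denominator 3.
A(h/2) − A(h) = 1.3713603102 − 1.3451123703 = 0.0262479399
Correction (A(h/2) − A(h))/(4 − 1) = 0.0262479399/3 = 0.0087493133
R = A(h/2) + (A(h/2) − A(h))/3 = 1.3713603102 + 0.0087493133 = 1.3801096235
Gap between inputs: 2.625e-02; correction applied: +0.0087493133.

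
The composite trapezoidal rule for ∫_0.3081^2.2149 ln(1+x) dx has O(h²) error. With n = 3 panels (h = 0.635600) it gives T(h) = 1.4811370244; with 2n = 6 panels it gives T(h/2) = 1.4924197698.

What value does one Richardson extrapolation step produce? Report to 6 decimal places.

1.496181

Order 2 gives 2^r = 4 and 2^r − 1 = 3.
Weighted: 5.9696790792 − 1.4811370244 = 4.4885420548
Divide by 2^2 − 1 = 3.
Extrapolated: 4.4885420548 / 3 = 1.4961806849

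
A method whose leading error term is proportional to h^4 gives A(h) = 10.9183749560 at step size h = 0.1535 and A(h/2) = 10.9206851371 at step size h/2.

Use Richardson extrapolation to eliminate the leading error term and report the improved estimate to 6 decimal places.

10.920839

Error is O(h^4); halving h shrinks it by 2^4 = 16.
16×10.9206851371 = 174.7309621936; 174.7309621936 − 10.9183749560 = 163.8125872376
163.8125872376 ÷ 15 = 10.9208391492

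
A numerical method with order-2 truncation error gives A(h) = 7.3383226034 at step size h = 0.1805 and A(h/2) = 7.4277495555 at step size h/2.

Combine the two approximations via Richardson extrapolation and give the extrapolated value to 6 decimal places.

The method has order 2: 2^2 = 4.
4×7.4277495555 − 7.3383226034 = 22.3726756186
(4×7.4277495555 − 7.3383226034)/(4 − 1) = 7.4575585395
Gap between inputs: 8.943e-02; correction applied: +0.0298089840.

7.457559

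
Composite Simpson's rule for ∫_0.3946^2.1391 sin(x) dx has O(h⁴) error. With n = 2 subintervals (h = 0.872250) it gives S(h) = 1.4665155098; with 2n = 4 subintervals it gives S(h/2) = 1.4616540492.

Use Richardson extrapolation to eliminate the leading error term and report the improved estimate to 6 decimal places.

The method has order 4: 2^4 = 16.
2^4 × A(h/2) = 23.3864647872; minus A(h) gives 21.9199492774.
Divide by 2^4 − 1 = 15.
(16 × 1.4616540492 − 1.4665155098)/(16 − 1) = 1.4613299518
Correction |R − A(h/2)| = 3.241e-04; gap |A(h/2) − A(h)| = 4.861e-03.

1.461330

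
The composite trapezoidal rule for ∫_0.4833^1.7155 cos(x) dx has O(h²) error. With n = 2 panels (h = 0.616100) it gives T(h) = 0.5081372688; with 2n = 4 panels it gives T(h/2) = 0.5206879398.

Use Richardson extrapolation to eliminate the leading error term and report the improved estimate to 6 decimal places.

r = 2: numerator weight 4, denominator 3.
Weighted: 2.0827517592 − 0.5081372688 = 1.5746144904
(4 × 0.5206879398 − 0.5081372688)/(4 − 1) = 0.5248714968

0.524871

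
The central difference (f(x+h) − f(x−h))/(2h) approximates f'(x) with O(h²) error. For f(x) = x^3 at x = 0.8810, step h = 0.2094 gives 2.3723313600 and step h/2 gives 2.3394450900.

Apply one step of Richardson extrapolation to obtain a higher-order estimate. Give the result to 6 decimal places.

2.328483

Method order is 2; weight 2^2 = 4.
4·2.3394450900 − 2.3723313600 = 6.9854490000
Divide by 2^2 − 1 = 3.
6.9854490000 ÷ 3 = 2.3284830000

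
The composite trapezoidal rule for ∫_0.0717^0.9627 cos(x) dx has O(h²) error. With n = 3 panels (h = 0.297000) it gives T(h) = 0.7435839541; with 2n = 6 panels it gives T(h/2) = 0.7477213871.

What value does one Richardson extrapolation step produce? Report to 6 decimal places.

0.749101

With r = 2 the leading error scales as h^2, so the weight is 2^2 = 4.
2^2·A(h/2) = 2.9908855484; minus A(h) gives 2.2473015943.
Denominator 4 − 1 = 3.
2.2473015943 ÷ 3 = 0.7491005314
Correction |R − A(h/2)| = 1.379e-03; gap |A(h/2) − A(h)| = 4.137e-03.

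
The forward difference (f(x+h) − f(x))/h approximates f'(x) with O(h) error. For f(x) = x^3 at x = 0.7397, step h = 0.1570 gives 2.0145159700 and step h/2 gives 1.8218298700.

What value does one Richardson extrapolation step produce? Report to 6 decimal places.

1.629144

Method order is 1; weight 2^1 = 2.
Numerator 2*A(h/2) − A(h) = 2*1.8218298700 − 2.0145159700 = 1.6291437700
(2*1.8218298700 − 2.0145159700)/(2 − 1) = 1.6291437700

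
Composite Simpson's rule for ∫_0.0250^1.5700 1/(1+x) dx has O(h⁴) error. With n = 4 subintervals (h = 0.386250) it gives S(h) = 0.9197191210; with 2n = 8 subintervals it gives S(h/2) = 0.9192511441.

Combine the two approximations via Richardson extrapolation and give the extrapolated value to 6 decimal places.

Error is O(h^4); halving h shrinks it by 2^4 = 16.
Numerator 16×A(h/2) − A(h) = 16×0.9192511441 − 0.9197191210 = 13.7882991846
Denominator 16 − 1 = 15.
(16×0.9192511441 − 0.9197191210)/(16 − 1) = 0.9192199456
Gap between inputs: 4.680e-04; correction applied: −0.0000311985.

0.919220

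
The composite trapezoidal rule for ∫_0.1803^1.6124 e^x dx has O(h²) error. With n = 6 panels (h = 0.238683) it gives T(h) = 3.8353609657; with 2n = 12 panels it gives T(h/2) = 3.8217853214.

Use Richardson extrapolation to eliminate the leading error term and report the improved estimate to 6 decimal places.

Method order is 2; weight 2^2 = 4.
Difference of the inputs: 3.8217853214 − 3.8353609657 = -0.0135756443
Correction (A(h/2) − A(h))/(4 − 1) = (-0.0135756443)/3 = -0.0045252148
R = 3.8217853214 − 0.0045252148 = 3.8172601066
Correction |R − A(h/2)| = 4.525e-03; gap |A(h/2) − A(h)| = 1.358e-02.

3.817260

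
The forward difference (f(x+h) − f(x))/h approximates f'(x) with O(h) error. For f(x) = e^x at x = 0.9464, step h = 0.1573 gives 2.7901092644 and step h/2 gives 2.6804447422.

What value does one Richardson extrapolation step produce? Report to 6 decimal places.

2.570780

Method order is 1; weight 2^1 = 2.
Top: 2(2.6804447422) − (2.7901092644) = 2.5707802200
2.5707802200 ÷ 1 = 2.5707802200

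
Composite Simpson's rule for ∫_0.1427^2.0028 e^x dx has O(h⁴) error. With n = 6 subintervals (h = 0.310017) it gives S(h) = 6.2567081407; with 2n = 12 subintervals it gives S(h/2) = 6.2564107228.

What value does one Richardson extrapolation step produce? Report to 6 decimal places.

6.256391

Error is O(h^4); halving h shrinks it by 2^4 = 16.
16×6.2564107228 − 6.2567081407 = 93.8458634241
Divide by 2^4 − 1 = 15.
So the Richardson estimate is 6.2563908949.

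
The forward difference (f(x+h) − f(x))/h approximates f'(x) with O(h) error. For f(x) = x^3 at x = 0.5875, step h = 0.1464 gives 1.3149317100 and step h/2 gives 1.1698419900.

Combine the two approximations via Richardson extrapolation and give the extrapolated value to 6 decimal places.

With r = 1 the leading error scales as h^1, so the weight is 2^1 = 2.
Top: 2(1.1698419900) − (1.3149317100) = 1.0247522700
R = 1.0247522700/1 = 1.0247522700

1.024752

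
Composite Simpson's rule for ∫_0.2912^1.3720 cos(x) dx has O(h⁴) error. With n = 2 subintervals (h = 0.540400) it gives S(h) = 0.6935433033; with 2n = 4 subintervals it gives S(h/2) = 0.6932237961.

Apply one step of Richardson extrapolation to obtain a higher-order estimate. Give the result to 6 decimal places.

0.693202

Order 4 gives 2^r = 16 and 2^r − 1 = 15.
16 × 0.6932237961 = 11.0915807376; subtract 0.6935433033 → 10.3980374343
Divide by 2^4 − 1 = 15.
R = 10.3980374343/15 = 0.6932024956
Correction |R − A(h/2)| = 2.130e-05; gap |A(h/2) − A(h)| = 3.195e-04.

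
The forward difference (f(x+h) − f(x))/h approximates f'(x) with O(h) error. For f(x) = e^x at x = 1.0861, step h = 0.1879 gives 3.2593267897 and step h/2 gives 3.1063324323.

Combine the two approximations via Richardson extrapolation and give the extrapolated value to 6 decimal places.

2.953338

With r = 1 the leading error scales as h^1, so the weight is 2^1 = 2.
Top: 2(3.1063324323) − (3.2593267897) = 2.9533380749
Extrapolated: 2.9533380749 / 1 = 2.9533380749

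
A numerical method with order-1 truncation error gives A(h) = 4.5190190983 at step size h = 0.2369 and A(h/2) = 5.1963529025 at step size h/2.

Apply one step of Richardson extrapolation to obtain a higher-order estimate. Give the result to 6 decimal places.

Method order is 1; weight 2^1 = 2.
Numerator 2·A(h/2) − A(h) = 2·5.1963529025 − 4.5190190983 = 5.8736867067
Extrapolated: 5.8736867067 / 1 = 5.8736867067

5.873687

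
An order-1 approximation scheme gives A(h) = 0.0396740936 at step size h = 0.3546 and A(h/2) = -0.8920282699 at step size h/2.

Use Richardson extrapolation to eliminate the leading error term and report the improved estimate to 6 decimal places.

The method has order 1: 2^1 = 2.
2^1 × A(h/2) = -1.7840565398; minus A(h) gives -1.8237306334.
Divide by 2^1 − 1 = 1.
So the Richardson estimate is -1.8237306334.
Gap between inputs: 9.317e-01; correction applied: −0.9317023635.

-1.823731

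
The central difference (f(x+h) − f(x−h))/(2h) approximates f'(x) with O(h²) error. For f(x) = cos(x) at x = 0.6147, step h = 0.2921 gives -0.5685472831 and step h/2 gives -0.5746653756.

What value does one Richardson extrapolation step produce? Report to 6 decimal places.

-0.576705

Error is O(h^2); halving h shrinks it by 2^2 = 4.
4·(-0.5746653756) − (-0.5685472831) = -1.7301142193
Denominator 4 − 1 = 3.
R = (-1.7301142193)/3 = -0.5767047398
Gap between inputs: 6.118e-03; correction applied: −0.0020393642.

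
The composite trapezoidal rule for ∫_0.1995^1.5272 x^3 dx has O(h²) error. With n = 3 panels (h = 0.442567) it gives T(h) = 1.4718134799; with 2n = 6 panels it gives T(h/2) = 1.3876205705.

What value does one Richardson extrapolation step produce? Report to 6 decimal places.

r = 2: numerator weight 4, denominator 3.
Top: 4(1.3876205705) − (1.4718134799) = 4.0786688021
Divide by 2^2 − 1 = 3.
Extrapolated: 4.0786688021 / 3 = 1.3595562674
Correction |R − A(h/2)| = 2.806e-02; gap |A(h/2) − A(h)| = 8.419e-02.

1.359556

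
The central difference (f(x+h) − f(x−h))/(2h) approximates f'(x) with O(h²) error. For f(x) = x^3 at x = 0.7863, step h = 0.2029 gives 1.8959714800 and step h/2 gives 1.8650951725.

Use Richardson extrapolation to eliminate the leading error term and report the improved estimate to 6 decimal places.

Order 2 gives 2^r = 4 and 2^r − 1 = 3.
Weighted: 7.4603806900 − 1.8959714800 = 5.5644092100
Denominator 4 − 1 = 3.
R = 5.5644092100/3 = 1.8548030700

1.854803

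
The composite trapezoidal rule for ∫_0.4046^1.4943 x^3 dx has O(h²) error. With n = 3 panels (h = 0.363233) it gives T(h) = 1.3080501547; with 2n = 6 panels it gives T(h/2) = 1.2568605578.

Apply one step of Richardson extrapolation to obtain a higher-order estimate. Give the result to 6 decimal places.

1.239797

With r = 2 the leading error scales as h^2, so the weight is 2^2 = 4.
A(h/2) − A(h) = 1.2568605578 − 1.3080501547 = -0.0511895969
Divide by 2^2 − 1 = 3: (-0.0511895969)/3 = -0.0170631990
R = A(h/2) + (A(h/2) − A(h))/3 = 1.2568605578 − 0.0170631990 = 1.2397973588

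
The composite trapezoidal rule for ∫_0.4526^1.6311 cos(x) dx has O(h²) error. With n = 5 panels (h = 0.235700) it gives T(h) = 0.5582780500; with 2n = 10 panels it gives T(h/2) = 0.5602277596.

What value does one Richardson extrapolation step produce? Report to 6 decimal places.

The method has order 2: 2^2 = 4.
Numerator 4·A(h/2) − A(h) = 4·0.5602277596 − 0.5582780500 = 1.6826329884
1.6826329884 ÷ 3 = 0.5608776628
Shift from A(h/2): +0.0006499032.

0.560878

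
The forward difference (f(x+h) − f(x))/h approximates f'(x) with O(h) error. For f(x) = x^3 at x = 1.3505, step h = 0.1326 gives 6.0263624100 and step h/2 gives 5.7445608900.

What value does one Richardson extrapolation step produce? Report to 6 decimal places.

The method has order 1: 2^1 = 2.
2*5.7445608900 = 11.4891217800; subtract 6.0263624100 → 5.4627593700
Extrapolated: 5.4627593700 / 1 = 5.4627593700
Gap between inputs: 2.818e-01; correction applied: −0.2818015200.

5.462759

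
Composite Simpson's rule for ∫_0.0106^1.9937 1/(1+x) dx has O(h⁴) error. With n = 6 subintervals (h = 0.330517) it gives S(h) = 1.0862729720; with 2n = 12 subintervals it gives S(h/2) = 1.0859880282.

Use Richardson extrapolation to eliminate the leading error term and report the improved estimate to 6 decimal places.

1.085969

Leading term ∝ h^4; use weight 16 = 2^4.
16×1.0859880282 − 1.0862729720 = 16.2895354792
Divide by 2^4 − 1 = 15.
R = 16.2895354792/15 = 1.0859690319
Gap between inputs: 2.849e-04; correction applied: −0.0000189963.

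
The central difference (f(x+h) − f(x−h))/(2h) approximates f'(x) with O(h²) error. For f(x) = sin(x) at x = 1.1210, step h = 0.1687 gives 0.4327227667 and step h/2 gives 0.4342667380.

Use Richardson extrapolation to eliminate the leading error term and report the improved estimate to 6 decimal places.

Method order is 2; weight 2^2 = 4.
Top: 4(0.4342667380) − (0.4327227667) = 1.3043441853
(4*0.4342667380 − 0.4327227667)/(4 − 1) = 0.4347813951

0.434781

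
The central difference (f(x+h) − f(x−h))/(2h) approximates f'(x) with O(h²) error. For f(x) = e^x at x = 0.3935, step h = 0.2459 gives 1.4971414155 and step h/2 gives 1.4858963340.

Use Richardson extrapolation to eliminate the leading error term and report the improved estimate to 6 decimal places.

1.482148

With r = 2 the leading error scales as h^2, so the weight is 2^2 = 4.
Numerator 4·A(h/2) − A(h) = 4·1.4858963340 − 1.4971414155 = 4.4464439205
4.4464439205 ÷ 3 = 1.4821479735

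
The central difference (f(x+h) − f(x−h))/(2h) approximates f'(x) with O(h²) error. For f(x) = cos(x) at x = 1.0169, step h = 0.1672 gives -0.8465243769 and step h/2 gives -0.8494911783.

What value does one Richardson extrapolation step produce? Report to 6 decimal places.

Method order is 2; weight 2^2 = 4.
4 × (-0.8494911783) = -3.3979647132; (-3.3979647132) − (-0.8465243769) = -2.5514403363
Denominator 4 − 1 = 3.
Extrapolated: (-2.5514403363) / 3 = -0.8504801121
Correction |R − A(h/2)| = 9.889e-04; gap |A(h/2) − A(h)| = 2.967e-03.

-0.850480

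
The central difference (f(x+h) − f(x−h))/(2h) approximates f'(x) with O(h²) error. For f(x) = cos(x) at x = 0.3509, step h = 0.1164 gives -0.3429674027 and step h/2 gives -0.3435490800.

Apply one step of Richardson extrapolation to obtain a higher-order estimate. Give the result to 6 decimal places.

-0.343743

With r = 2 the leading error scales as h^2, so the weight is 2^2 = 4.
2^2*A(h/2) = -1.3741963200; minus A(h) gives -1.0312289173.
(4*(-0.3435490800) − (-0.3429674027))/(4 − 1) = -0.3437429724
Shift from A(h/2): −0.0001938924.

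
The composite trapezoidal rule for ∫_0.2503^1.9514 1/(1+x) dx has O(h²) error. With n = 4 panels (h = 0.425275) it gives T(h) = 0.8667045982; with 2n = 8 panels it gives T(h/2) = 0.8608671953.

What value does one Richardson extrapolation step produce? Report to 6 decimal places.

0.858921

Error is O(h^2); halving h shrinks it by 2^2 = 4.
4·0.8608671953 − 0.8667045982 = 2.5767641830
Denominator 4 − 1 = 3.
Result: 0.8589213943
Correction |R − A(h/2)| = 1.946e-03; gap |A(h/2) − A(h)| = 5.837e-03.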